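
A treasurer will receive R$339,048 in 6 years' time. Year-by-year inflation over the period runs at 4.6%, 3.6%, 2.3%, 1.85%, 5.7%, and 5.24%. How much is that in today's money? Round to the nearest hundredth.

Price-level factor over 6 years: 1.046 × 1.036 × 1.023 × 1.0185 × 1.057 × 1.0524 ≈ 1.2559834990.
Purchasing power today: R$339,048 divided by that factor.

R$269,946.22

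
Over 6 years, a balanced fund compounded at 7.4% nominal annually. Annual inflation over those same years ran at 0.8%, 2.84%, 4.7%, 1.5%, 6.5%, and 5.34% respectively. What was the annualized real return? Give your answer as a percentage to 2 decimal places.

3.68%

Cumulative inflation factor: 1.008 × 1.0284 × 1.047 × 1.015 × 1.065 × 1.0534 ≈ 1.23589.
Nominal growth factor: 1.53471. Real growth factor = 1.53471 / 1.23589 ≈ 1.24179.
Annualized: 1.24179^(1/6) − 1 ≈ 0.03675.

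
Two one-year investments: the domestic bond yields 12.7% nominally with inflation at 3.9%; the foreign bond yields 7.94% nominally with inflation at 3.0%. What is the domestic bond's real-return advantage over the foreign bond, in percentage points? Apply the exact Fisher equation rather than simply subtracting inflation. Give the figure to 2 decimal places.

The domestic bond real return: 1.127/1.039 − 1 = 8.470%.
The foreign bond real return: 1.0794/1.030 − 1 = 4.796%.
Difference: 8.470 − 4.796 = 3.674 pp.

3.67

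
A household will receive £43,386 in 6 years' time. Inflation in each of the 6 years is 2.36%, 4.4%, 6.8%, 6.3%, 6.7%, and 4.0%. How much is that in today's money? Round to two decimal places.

£32,226.75

Price-level factor over 6 years: 1.0236 × 1.044 × 1.068 × 1.063 × 1.067 × 1.040 ≈ 1.3462727392.
Purchasing power today: £43,386 divided by that factor.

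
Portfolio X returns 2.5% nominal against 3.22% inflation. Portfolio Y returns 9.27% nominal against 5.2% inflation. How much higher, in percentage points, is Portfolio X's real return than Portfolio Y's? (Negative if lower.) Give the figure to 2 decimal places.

-4.57

Portfolio X real return: 1.025/1.0322 − 1 = -0.698%.
Portfolio Y real return: 1.0927/1.052 − 1 = 3.869%.
Difference: -0.698 − 3.869 = -4.567 pp.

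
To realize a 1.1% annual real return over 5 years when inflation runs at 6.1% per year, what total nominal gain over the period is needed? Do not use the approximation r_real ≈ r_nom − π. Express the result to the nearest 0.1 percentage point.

42.0%

Required annual nominal rate: (1+1.1%)(1+6.1%) − 1 = 7.2671%.
Cumulative over 5 years: (1 + 0.072671)^5 − 1 ≈ 0.42015.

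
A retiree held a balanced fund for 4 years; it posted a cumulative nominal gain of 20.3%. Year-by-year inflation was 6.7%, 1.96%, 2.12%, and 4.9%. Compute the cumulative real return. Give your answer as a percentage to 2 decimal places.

3.23%

Cumulative inflation factor: 1.067 × 1.0196 × 1.0212 × 1.049 ≈ 1.16541.
Nominal growth factor: 1.20300. Real growth factor = 1.20300 / 1.16541 ≈ 1.03225.
Total real return ≈ 3.2250%.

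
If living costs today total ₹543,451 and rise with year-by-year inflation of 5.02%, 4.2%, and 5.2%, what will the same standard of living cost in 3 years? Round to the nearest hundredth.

₹625,627.55

Cumulative price-level factor: 1.0502 × 1.042 × 1.052 = 1.1512124368.
Multiplying ₹543,451 by the price-level factor gives the future nominal sum.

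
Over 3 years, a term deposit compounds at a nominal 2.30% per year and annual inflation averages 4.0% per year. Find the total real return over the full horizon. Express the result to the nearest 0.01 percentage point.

The annual real rate is (1+2.30%)/(1+4.0%) − 1 = -1.6346%.
Compounded over 3 years: (1 + -0.016346)^3 − 1 ≈ -0.04824.

-4.82%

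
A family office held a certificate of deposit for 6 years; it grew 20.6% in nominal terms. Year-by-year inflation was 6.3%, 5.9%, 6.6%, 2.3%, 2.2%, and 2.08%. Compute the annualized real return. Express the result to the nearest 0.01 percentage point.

-1.00%

Cumulative inflation factor: 1.063 × 1.059 × 1.066 × 1.023 × 1.022 × 1.0208 ≈ 1.28072.
Nominal growth factor: 1.20600. Real growth factor = 1.20600 / 1.28072 ≈ 0.94166.
Annualized: 0.94166^(1/6) − 1 ≈ -0.00997.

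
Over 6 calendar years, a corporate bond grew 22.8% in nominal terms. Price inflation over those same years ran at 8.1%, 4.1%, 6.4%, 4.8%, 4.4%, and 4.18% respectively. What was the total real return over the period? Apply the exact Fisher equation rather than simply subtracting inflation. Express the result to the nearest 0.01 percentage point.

-10.02%

Cumulative inflation factor: 1.081 × 1.041 × 1.064 × 1.048 × 1.044 × 1.0418 ≈ 1.36478.
Nominal growth factor: 1.22800. Real growth factor = 1.22800 / 1.36478 ≈ 0.89978.
Total real return ≈ -10.0224%.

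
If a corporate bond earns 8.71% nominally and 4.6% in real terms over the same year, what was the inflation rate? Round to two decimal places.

3.93%

From (1+r_nom) = (1+r_real)(1+π), we get 1+π = (1 + 8.71%)/(1 + 4.6%) = 1.0871/1.046 ≈ 1.03929.
So π ≈ 3.9293%.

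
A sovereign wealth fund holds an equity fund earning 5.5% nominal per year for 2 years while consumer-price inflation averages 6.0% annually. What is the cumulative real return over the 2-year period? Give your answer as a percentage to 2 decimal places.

-0.94%

The annual real rate is (1+5.5%)/(1+6.0%) − 1 = -0.4717%.
Compounded over 2 years: (1 + -0.004717)^2 − 1 ≈ -0.00941.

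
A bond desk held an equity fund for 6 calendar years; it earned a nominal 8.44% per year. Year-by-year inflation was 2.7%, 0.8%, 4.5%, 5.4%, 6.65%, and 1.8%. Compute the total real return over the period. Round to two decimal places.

Cumulative inflation factor: 1.027 × 1.008 × 1.045 × 1.054 × 1.0665 × 1.018 ≈ 1.23793.
Nominal growth factor: 1.62606. Real growth factor = 1.62606 / 1.23793 ≈ 1.31353.
Total real return ≈ 31.3532%.

31.35%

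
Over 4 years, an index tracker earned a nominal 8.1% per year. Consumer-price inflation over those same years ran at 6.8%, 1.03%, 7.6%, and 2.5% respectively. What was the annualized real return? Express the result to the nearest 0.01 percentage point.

3.50%

Cumulative inflation factor: 1.068 × 1.0103 × 1.076 × 1.025 ≈ 1.19003.
Nominal growth factor: 1.36553. Real growth factor = 1.36553 / 1.19003 ≈ 1.14748.
Annualized: 1.14748^(1/4) − 1 ≈ 0.03499.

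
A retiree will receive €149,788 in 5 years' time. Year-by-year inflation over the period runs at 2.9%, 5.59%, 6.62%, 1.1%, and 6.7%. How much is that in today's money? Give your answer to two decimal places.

€119,862.85

Price-level factor over 5 years: 1.029 × 1.0559 × 1.0662 × 1.011 × 1.067 ≈ 1.2496615797.
Purchasing power today: €149,788 divided by that factor.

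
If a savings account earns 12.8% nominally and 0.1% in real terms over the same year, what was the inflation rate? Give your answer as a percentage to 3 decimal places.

12.687%

From (1+r_nom) = (1+r_real)(1+π), we get 1+π = (1 + 12.8%)/(1 + 0.1%) = 1.128/1.001 ≈ 1.12687.
So π ≈ 12.6873%.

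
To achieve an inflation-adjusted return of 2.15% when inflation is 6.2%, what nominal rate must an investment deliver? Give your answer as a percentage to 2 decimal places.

8.48%

By the Fisher equation, 1 + r_nom = (1 + 2.15%)(1 + 6.2%) = 1.0215 × 1.062 = 1.084833.
So r_nom = 8.4833%.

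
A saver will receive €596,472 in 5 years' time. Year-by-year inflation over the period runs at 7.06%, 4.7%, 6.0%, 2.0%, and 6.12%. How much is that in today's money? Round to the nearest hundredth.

Price-level factor over 5 years: 1.0706 × 1.047 × 1.060 × 1.020 × 1.0612 ≈ 1.2861072874.
Purchasing power today: €596,472 divided by that factor.

€463,780.90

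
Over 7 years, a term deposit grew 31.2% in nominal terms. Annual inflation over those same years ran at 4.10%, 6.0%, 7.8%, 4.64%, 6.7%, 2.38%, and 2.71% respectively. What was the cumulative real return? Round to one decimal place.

-6.1%

Cumulative inflation factor: 1.0410 × 1.060 × 1.078 × 1.0464 × 1.067 × 1.0238 × 1.0271 ≈ 1.39658.
Nominal growth factor: 1.31200. Real growth factor = 1.31200 / 1.39658 ≈ 0.93944.
Total real return ≈ -6.0561%.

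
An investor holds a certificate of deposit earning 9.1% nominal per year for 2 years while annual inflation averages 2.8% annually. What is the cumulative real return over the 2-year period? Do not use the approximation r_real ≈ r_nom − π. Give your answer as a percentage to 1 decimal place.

The annual real rate is (1+9.1%)/(1+2.8%) − 1 = 6.1284%.
Compounded over 2 years: (1 + 0.061284)^2 − 1 ≈ 0.12632.

12.6%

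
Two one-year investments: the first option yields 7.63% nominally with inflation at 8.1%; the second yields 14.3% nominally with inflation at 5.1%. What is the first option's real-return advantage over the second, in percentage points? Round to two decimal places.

-9.19

The first option real return: 1.0763/1.081 − 1 = -0.435%.
The second real return: 1.143/1.051 − 1 = 8.754%.
Difference: -0.435 − 8.754 = -9.189 pp.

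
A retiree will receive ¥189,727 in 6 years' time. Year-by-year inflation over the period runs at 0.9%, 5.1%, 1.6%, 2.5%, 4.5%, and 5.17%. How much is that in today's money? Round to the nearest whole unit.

Price-level factor over 6 years: 1.009 × 1.051 × 1.016 × 1.025 × 1.045 × 1.0517 ≈ 1.2137231065.
Purchasing power today: ¥189,727 divided by that factor.

¥156,318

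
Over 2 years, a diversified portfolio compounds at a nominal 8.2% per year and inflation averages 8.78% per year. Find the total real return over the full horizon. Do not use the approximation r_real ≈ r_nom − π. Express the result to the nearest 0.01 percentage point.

-1.06%

The annual real rate is (1+8.2%)/(1+8.78%) − 1 = -0.5332%.
Compounded over 2 years: (1 + -0.005332)^2 − 1 ≈ -0.01064.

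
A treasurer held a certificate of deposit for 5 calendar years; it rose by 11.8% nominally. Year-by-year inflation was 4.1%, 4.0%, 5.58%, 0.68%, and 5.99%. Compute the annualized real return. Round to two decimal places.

Cumulative inflation factor: 1.041 × 1.040 × 1.0558 × 1.0068 × 1.0599 ≈ 1.21976.
Nominal growth factor: 1.11800. Real growth factor = 1.11800 / 1.21976 ≈ 0.91657.
Annualized: 0.91657^(1/5) − 1 ≈ -0.01727.

-1.73%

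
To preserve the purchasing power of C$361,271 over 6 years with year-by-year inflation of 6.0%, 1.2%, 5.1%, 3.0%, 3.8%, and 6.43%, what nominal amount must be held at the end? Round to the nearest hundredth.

C$463,469.15

Cumulative price-level factor: 1.060 × 1.012 × 1.051 × 1.030 × 1.038 × 1.0643 ≈ 1.2828850205.
The nominal amount required is C$361,271 scaled up by that factor.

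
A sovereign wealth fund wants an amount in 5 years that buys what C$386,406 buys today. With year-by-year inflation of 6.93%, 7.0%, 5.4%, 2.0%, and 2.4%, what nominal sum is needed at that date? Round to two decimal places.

Cumulative price-level factor: 1.0693 × 1.070 × 1.054 × 1.020 × 1.024 ≈ 1.2595751496.
Multiplying C$386,406 by the price-level factor gives the future nominal sum.

C$486,707.40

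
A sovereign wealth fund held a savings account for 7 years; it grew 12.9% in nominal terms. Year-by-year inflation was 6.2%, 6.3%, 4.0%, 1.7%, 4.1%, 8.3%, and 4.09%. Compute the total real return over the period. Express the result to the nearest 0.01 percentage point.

Cumulative inflation factor: 1.062 × 1.063 × 1.040 × 1.017 × 1.041 × 1.083 × 1.0409 ≈ 1.40120.
Nominal growth factor: 1.12900. Real growth factor = 1.12900 / 1.40120 ≈ 0.80574.
Total real return ≈ -19.4262%.

-19.43%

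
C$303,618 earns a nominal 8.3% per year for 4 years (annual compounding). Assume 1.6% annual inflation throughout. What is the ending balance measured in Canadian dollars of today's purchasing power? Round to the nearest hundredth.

C$391,982.35

Nominal value at maturity: C$303,618 × (1 + 8.3%)^4 ≈ C$417,677.75.
Price-level factor over 4 years: (1 + 1.6%)^4 ≈ 1.0655524495.
The maturity value deflated by that factor is the answer in today's purchasing power.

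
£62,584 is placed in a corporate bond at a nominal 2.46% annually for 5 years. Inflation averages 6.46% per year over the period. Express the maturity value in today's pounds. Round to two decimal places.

Nominal value at maturity: £62,584 × (1 + 2.46%)^5 ≈ £70,670.00.
Price-level factor over 5 years: (1 + 6.46%)^5 ≈ 1.3675156627.
Dividing the nominal maturity value by the price-level factor gives the value in today's money.

£51,677.65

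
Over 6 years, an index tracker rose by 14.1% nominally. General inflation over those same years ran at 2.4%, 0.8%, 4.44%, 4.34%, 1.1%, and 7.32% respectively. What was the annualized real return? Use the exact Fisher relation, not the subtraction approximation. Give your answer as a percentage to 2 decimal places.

-1.12%

Cumulative inflation factor: 1.024 × 1.008 × 1.0444 × 1.0434 × 1.011 × 1.0732 ≈ 1.22042.
Nominal growth factor: 1.14100. Real growth factor = 1.14100 / 1.22042 ≈ 0.93492.
Annualized: 0.93492^(1/6) − 1 ≈ -0.01115.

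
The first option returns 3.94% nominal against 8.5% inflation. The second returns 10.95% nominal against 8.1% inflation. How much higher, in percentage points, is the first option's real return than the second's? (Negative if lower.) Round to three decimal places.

The first option real return: 1.0394/1.085 − 1 = -4.2028%.
The second real return: 1.1095/1.081 − 1 = 2.6364%.
Difference: -4.2028 − 2.6364 = -6.8392 pp.

-6.839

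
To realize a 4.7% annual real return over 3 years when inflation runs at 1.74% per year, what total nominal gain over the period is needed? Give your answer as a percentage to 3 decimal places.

Required annual nominal rate: (1+4.7%)(1+1.74%) − 1 = 6.52178%.
Cumulative over 3 years: (1 + 0.0652178)^3 − 1 ≈ 0.20869.

20.869%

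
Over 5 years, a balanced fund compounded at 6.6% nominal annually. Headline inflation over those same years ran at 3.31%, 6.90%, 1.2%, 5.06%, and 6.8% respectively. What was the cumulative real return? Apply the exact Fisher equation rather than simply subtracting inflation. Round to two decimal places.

Cumulative inflation factor: 1.0331 × 1.0690 × 1.012 × 1.0506 × 1.068 ≈ 1.25403.
Nominal growth factor: 1.37653. Real growth factor = 1.37653 / 1.25403 ≈ 1.09768.
Total real return ≈ 9.7683%.

9.77%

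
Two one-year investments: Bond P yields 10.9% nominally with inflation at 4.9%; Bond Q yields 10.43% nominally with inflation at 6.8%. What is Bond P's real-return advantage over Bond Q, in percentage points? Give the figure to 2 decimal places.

Bond P real return: 1.109/1.049 − 1 = 5.720%.
Bond Q real return: 1.1043/1.068 − 1 = 3.399%.
Difference: 5.720 − 3.399 = 2.321 pp.

2.32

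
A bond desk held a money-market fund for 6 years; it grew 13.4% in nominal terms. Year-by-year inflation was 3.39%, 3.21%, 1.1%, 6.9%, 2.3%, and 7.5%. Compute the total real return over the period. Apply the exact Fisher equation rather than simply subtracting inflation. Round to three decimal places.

Cumulative inflation factor: 1.0339 × 1.0321 × 1.011 × 1.069 × 1.023 × 1.075 ≈ 1.26827.
Nominal growth factor: 1.13400. Real growth factor = 1.13400 / 1.26827 ≈ 0.89413.
Total real return ≈ -10.5872%.

-10.587%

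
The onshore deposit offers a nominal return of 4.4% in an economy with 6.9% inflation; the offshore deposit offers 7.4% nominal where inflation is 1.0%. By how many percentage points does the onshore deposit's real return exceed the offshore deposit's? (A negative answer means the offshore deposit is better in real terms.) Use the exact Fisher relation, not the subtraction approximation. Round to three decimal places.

-8.675

The onshore deposit real return: 1.044/1.069 − 1 = -2.3386%.
The offshore deposit real return: 1.074/1.010 − 1 = 6.3366%.
Difference: -2.3386 − 6.3366 = -8.6752 pp.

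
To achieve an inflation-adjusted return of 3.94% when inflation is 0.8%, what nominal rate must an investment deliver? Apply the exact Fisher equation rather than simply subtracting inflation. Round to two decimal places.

4.77%

By the Fisher equation, 1 + r_nom = (1 + 3.94%)(1 + 0.8%) = 1.0394 × 1.008 = 1.0477152.
So r_nom = 4.77152%.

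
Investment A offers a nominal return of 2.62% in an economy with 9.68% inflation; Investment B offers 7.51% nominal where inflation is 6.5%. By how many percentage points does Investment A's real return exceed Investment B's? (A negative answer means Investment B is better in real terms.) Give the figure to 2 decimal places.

Investment A real return: 1.0262/1.0968 − 1 = -6.437%.
Investment B real return: 1.0751/1.065 − 1 = 0.948%.
Difference: -6.437 − 0.948 = -7.385 pp.

-7.39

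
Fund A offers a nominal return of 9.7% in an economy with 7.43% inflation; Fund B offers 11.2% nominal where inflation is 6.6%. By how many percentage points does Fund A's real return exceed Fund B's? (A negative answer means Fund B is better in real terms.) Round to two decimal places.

-2.20

Fund A real return: 1.097/1.0743 − 1 = 2.113%.
Fund B real return: 1.112/1.066 − 1 = 4.315%.
Difference: 2.113 − 4.315 = -2.202 pp.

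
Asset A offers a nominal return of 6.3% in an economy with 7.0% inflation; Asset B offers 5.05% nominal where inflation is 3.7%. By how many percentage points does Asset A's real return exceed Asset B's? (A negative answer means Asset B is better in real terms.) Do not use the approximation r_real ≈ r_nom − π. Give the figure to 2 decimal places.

-1.96

Asset A real return: 1.063/1.070 − 1 = -0.654%.
Asset B real return: 1.0505/1.037 − 1 = 1.302%.
Difference: -0.654 − 1.302 = -1.956 pp.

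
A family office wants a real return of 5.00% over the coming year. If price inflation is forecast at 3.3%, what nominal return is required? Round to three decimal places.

By the Fisher equation, 1 + r_nom = (1 + 5.00%)(1 + 3.3%) = 1.0500 × 1.033 = 1.08465.
So r_nom = 8.465%.

8.465%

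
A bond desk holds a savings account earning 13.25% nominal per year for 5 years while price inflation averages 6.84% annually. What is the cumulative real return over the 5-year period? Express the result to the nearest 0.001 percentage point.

The annual real rate is (1+13.25%)/(1+6.84%) − 1 = 5.9996%.
Compounded over 5 years: (1 + 0.059996)^5 − 1 ≈ 0.33820.

33.820%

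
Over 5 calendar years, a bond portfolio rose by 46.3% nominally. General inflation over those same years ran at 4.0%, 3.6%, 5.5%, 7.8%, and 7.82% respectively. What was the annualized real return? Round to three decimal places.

Cumulative inflation factor: 1.040 × 1.036 × 1.055 × 1.078 × 1.0782 ≈ 1.32119.
Nominal growth factor: 1.46300. Real growth factor = 1.46300 / 1.32119 ≈ 1.10734.
Annualized: 1.10734^(1/5) − 1 ≈ 0.02060.

2.060%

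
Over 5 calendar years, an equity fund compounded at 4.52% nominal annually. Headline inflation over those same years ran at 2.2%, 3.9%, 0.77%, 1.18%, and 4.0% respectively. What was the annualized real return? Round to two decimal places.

2.07%

Cumulative inflation factor: 1.022 × 1.039 × 1.0077 × 1.0118 × 1.040 ≈ 1.12597.
Nominal growth factor: 1.24737. Real growth factor = 1.24737 / 1.12597 ≈ 1.10783.
Annualized: 1.10783^(1/5) − 1 ≈ 0.02069.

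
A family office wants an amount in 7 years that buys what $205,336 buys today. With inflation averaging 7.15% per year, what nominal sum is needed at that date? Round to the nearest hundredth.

Cumulative price-level factor: (1+7.15%)^7 ≈ 1.6216055708.
Multiplying $205,336 by the price-level factor gives the future nominal sum.

$332,974.00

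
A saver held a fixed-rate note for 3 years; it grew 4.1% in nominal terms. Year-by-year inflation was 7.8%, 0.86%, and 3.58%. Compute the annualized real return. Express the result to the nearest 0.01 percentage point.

Cumulative inflation factor: 1.078 × 1.0086 × 1.0358 ≈ 1.12620.
Nominal growth factor: 1.04100. Real growth factor = 1.04100 / 1.12620 ≈ 0.92435.
Annualized: 0.92435^(1/3) − 1 ≈ -0.02588.

-2.59%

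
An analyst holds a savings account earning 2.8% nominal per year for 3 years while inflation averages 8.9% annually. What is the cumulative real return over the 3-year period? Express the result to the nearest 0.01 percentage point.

The annual real rate is (1+2.8%)/(1+8.9%) − 1 = -5.6015%.
Compounded over 3 years: (1 + -0.056015)^3 − 1 ≈ -0.15881.

-15.88%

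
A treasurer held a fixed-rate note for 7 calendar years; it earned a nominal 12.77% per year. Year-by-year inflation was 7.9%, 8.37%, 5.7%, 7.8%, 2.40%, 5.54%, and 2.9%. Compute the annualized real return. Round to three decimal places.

Cumulative inflation factor: 1.079 × 1.0837 × 1.057 × 1.078 × 1.0240 × 1.0554 × 1.029 ≈ 1.48169.
Nominal growth factor: 2.31929. Real growth factor = 2.31929 / 1.48169 ≈ 1.56530.
Annualized: 1.56530^(1/7) − 1 ≈ 0.06610.

6.610%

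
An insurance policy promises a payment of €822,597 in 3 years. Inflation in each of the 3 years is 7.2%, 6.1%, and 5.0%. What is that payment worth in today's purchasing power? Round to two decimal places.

€688,791.30

Price-level factor over 3 years: 1.072 × 1.061 × 1.050 = 1.1942616.
Purchasing power today: €822,597 divided by that factor.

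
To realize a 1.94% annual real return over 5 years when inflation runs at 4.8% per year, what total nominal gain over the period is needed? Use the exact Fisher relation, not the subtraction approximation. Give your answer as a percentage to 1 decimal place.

39.2%

Required annual nominal rate: (1+1.94%)(1+4.8%) − 1 = 6.83312%.
Cumulative over 5 years: (1 + 0.0683312)^5 − 1 ≈ 0.39165.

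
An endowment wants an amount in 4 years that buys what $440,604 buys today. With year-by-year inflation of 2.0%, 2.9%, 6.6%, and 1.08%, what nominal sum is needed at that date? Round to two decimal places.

Cumulative price-level factor: 1.020 × 1.029 × 1.066 × 1.0108 ≈ 1.1309358846.
Multiplying $440,604 by the price-level factor gives the future nominal sum.

$498,294.87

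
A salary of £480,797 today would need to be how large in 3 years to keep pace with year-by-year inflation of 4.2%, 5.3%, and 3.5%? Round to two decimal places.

Cumulative price-level factor: 1.042 × 1.053 × 1.035 = 1.13562891.
The nominal amount required is £480,797 scaled up by that factor.

£546,006.97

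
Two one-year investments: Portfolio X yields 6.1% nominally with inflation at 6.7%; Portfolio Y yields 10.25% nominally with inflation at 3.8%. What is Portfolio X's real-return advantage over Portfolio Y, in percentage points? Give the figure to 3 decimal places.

Portfolio X real return: 1.061/1.067 − 1 = -0.5623%.
Portfolio Y real return: 1.1025/1.038 − 1 = 6.2139%.
Difference: -0.5623 − 6.2139 = -6.7762 pp.

-6.776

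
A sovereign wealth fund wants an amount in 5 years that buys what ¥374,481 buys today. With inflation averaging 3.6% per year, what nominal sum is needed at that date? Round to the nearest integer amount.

¥446,919

Cumulative price-level factor: (1+3.6%)^5 ≈ 1.1934350185.
The nominal amount required is ¥374,481 scaled up by that factor.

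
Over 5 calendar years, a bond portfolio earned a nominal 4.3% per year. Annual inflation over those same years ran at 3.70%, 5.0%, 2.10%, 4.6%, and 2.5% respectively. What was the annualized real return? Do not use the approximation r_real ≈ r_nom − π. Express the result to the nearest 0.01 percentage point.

Cumulative inflation factor: 1.0370 × 1.050 × 1.0210 × 1.046 × 1.025 ≈ 1.19193.
Nominal growth factor: 1.23430. Real growth factor = 1.23430 / 1.19193 ≈ 1.03555.
Annualized: 1.03555^(1/5) − 1 ≈ 0.00701.

0.70%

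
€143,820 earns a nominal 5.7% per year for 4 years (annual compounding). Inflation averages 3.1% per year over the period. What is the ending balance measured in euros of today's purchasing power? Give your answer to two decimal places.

Nominal value at maturity: €143,820 × (1 + 5.7%)^4 ≈ €179,522.64.
Price-level factor over 4 years: (1 + 3.1%)^4 ≈ 1.1298860875.
Dividing the nominal maturity value by the price-level factor gives the value in today's money.

€158,885.61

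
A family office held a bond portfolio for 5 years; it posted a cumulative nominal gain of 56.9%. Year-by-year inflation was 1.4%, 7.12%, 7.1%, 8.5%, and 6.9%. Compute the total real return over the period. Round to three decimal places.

16.283%

Cumulative inflation factor: 1.014 × 1.0712 × 1.071 × 1.085 × 1.069 ≈ 1.34929.
Nominal growth factor: 1.56900. Real growth factor = 1.56900 / 1.34929 ≈ 1.16283.
Total real return ≈ 16.2833%.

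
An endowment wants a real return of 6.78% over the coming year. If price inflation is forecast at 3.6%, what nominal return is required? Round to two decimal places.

By the Fisher equation, 1 + r_nom = (1 + 6.78%)(1 + 3.6%) = 1.0678 × 1.036 = 1.1062408.
So r_nom = 10.62408%.

10.62%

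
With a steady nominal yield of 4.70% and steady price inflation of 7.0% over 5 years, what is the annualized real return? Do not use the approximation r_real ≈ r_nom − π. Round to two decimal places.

-2.15%

With constant rates the annual real return is the same each year: (1+4.70%)/(1+7.0%) − 1 = -0.02150.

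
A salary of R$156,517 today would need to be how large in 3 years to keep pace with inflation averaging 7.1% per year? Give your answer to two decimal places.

Cumulative price-level factor: (1+7.1%)^3 = 1.228480911.
Multiplying R$156,517 by the price-level factor gives the future nominal sum.

R$192,278.15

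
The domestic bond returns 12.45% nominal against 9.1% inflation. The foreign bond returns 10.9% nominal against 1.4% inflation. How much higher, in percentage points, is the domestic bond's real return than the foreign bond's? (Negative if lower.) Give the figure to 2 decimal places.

-6.30

The domestic bond real return: 1.1245/1.091 − 1 = 3.071%.
The foreign bond real return: 1.109/1.014 − 1 = 9.369%.
Difference: 3.071 − 9.369 = -6.298 pp.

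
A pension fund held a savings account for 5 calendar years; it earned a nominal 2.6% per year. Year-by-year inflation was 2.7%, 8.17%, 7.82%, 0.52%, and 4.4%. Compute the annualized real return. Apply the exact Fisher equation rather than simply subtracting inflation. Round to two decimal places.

Cumulative inflation factor: 1.027 × 1.0817 × 1.0782 × 1.0052 × 1.044 ≈ 1.25698.
Nominal growth factor: 1.13694. Real growth factor = 1.13694 / 1.25698 ≈ 0.90450.
Annualized: 0.90450^(1/5) − 1 ≈ -0.01988.

-1.99%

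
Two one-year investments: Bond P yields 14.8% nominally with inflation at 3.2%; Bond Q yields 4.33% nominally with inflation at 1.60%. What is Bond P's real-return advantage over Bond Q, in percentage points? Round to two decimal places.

Bond P real return: 1.148/1.032 − 1 = 11.240%.
Bond Q real return: 1.0433/1.0160 − 1 = 2.687%.
Difference: 11.240 − 2.687 = 8.553 pp.

8.55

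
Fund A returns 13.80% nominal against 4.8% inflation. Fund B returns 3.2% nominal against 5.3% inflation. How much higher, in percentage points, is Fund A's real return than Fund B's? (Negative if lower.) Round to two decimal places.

Fund A real return: 1.1380/1.048 − 1 = 8.588%.
Fund B real return: 1.032/1.053 − 1 = -1.994%.
Difference: 8.588 − (-1.994) = 10.582 pp.

10.58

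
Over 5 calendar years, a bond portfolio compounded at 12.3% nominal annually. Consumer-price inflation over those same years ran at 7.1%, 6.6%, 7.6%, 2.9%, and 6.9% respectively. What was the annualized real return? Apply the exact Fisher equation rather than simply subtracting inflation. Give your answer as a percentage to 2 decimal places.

5.74%

Cumulative inflation factor: 1.071 × 1.066 × 1.076 × 1.029 × 1.069 ≈ 1.35130.
Nominal growth factor: 1.78607. Real growth factor = 1.78607 / 1.35130 ≈ 1.32174.
Annualized: 1.32174^(1/5) − 1 ≈ 0.05738.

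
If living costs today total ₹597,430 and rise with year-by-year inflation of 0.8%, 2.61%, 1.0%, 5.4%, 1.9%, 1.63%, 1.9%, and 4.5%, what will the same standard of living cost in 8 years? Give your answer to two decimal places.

₹725,413.80

Cumulative price-level factor: 1.008 × 1.0261 × 1.010 × 1.054 × 1.019 × 1.0163 × 1.019 × 1.045 ≈ 1.2142239319.
Multiplying ₹597,430 by the price-level factor gives the future nominal sum.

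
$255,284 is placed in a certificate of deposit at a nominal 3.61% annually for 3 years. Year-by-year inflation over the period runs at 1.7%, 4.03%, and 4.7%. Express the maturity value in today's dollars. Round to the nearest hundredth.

Nominal value at maturity: $255,284 × (1 + 3.61%)^3 ≈ $283,941.33.
Price-level factor over 3 years: 1.017 × 1.0403 × 1.047 = 1.1077103997.
Dividing the nominal maturity value by the price-level factor gives the value in today's money.

$256,331.74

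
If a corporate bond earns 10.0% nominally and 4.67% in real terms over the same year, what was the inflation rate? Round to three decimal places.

From (1+r_nom) = (1+r_real)(1+π), we get 1+π = (1 + 10.0%)/(1 + 4.67%) = 1.100/1.0467 ≈ 1.05092.
So π ≈ 5.0922%.

5.092%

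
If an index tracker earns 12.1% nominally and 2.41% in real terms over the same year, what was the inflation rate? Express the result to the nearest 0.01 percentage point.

9.46%

From (1+r_nom) = (1+r_real)(1+π), we get 1+π = (1 + 12.1%)/(1 + 2.41%) = 1.121/1.0241 ≈ 1.09462.
So π ≈ 9.4620%.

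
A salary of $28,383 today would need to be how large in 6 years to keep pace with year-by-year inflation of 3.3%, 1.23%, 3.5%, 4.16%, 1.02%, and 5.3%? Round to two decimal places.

$34,036.50

Cumulative price-level factor: 1.033 × 1.0123 × 1.035 × 1.0416 × 1.0102 × 1.053 ≈ 1.1991861797.
Multiplying $28,383 by the price-level factor gives the future nominal sum.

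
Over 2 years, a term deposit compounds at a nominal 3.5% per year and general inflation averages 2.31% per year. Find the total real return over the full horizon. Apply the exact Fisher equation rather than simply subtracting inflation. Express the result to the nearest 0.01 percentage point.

2.34%

The annual real rate is (1+3.5%)/(1+2.31%) − 1 = 1.1631%.
Compounded over 2 years: (1 + 0.011631)^2 − 1 ≈ 0.02340.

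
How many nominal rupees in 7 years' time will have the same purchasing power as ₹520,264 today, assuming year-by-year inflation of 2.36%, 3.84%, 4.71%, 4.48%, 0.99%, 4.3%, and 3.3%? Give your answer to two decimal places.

₹658,268.48

Cumulative price-level factor: 1.0236 × 1.0384 × 1.0471 × 1.0448 × 1.0099 × 1.043 × 1.033 ≈ 1.2652585547.
Multiplying ₹520,264 by the price-level factor gives the future nominal sum.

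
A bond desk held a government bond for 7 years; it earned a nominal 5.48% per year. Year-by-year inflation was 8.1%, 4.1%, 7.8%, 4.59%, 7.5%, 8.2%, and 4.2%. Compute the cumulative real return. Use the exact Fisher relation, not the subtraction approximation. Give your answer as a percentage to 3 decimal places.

-5.528%

Cumulative inflation factor: 1.081 × 1.041 × 1.078 × 1.0459 × 1.075 × 1.082 × 1.042 ≈ 1.53776.
Nominal growth factor: 1.45275. Real growth factor = 1.45275 / 1.53776 ≈ 0.94472.
Total real return ≈ -5.5282%.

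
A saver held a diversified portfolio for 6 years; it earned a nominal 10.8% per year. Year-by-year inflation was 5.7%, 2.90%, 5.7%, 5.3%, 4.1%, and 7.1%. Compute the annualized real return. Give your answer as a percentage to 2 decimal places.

5.40%

Cumulative inflation factor: 1.057 × 1.0290 × 1.057 × 1.053 × 1.041 × 1.071 ≈ 1.34969.
Nominal growth factor: 1.85028. Real growth factor = 1.85028 / 1.34969 ≈ 1.37090.
Annualized: 1.37090^(1/6) − 1 ≈ 0.05398.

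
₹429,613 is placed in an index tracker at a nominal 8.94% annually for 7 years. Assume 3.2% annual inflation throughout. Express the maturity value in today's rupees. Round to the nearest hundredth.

Nominal value at maturity: ₹429,613 × (1 + 8.94%)^7 ≈ ₹782,328.25.
Price-level factor over 7 years: (1 + 3.2%)^7 ≈ 1.2466882924.
Dividing the nominal maturity value by the price-level factor gives the value in today's money.

₹627,525.14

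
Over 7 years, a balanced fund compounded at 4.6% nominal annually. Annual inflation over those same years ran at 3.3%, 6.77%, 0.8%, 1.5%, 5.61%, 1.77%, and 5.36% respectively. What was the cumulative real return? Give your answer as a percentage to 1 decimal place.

7.2%

Cumulative inflation factor: 1.033 × 1.0677 × 1.008 × 1.015 × 1.0561 × 1.0177 × 1.0536 ≈ 1.27784.
Nominal growth factor: 1.37000. Real growth factor = 1.37000 / 1.27784 ≈ 1.07212.
Total real return ≈ 7.2124%.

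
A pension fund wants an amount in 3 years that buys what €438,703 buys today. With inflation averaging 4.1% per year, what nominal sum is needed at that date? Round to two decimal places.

€494,906.08

Cumulative price-level factor: (1+4.1%)^3 = 1.128111921.
The nominal amount required is €438,703 scaled up by that factor.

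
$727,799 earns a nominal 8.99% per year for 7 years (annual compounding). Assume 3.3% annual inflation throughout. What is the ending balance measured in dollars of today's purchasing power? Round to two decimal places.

$1,059,292.19

Nominal value at maturity: $727,799 × (1 + 8.99%)^7 ≈ $1,329,590.86.
Price-level factor over 7 years: (1 + 3.3%)^7 ≈ 1.2551691332.
The maturity value deflated by that factor is the answer in today's purchasing power.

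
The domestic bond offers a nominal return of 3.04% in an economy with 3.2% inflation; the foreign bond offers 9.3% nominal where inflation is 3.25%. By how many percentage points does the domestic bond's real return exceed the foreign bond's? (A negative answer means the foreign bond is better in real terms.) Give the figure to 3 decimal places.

-6.015

The domestic bond real return: 1.0304/1.032 − 1 = -0.1550%.
The foreign bond real return: 1.093/1.0325 − 1 = 5.8596%.
Difference: -0.1550 − 5.8596 = -6.0146 pp.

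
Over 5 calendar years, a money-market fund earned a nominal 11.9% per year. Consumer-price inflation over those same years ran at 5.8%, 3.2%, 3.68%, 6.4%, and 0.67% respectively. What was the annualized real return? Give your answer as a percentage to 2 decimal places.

Cumulative inflation factor: 1.058 × 1.032 × 1.0368 × 1.064 × 1.0067 ≈ 1.21256.
Nominal growth factor: 1.75449. Real growth factor = 1.75449 / 1.21256 ≈ 1.44693.
Annualized: 1.44693^(1/5) − 1 ≈ 0.07669.

7.67%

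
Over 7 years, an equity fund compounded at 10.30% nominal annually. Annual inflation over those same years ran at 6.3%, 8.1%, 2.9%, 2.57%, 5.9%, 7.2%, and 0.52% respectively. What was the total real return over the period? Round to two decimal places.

43.51%

Cumulative inflation factor: 1.063 × 1.081 × 1.029 × 1.0257 × 1.059 × 1.072 × 1.0052 ≈ 1.38401.
Nominal growth factor: 1.98623. Real growth factor = 1.98623 / 1.38401 ≈ 1.43513.
Total real return ≈ 43.5128%.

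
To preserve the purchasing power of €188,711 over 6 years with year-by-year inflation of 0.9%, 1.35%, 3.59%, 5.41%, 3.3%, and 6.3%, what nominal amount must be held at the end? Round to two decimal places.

€231,390.42

Cumulative price-level factor: 1.009 × 1.0135 × 1.0359 × 1.0541 × 1.033 × 1.063 ≈ 1.2261628440.
Multiplying €188,711 by the price-level factor gives the future nominal sum.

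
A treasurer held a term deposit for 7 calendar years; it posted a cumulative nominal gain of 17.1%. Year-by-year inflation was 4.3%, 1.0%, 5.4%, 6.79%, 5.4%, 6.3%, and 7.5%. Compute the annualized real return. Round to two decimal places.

Cumulative inflation factor: 1.043 × 1.010 × 1.054 × 1.0679 × 1.054 × 1.063 × 1.075 ≈ 1.42810.
Nominal growth factor: 1.17100. Real growth factor = 1.17100 / 1.42810 ≈ 0.81997.
Annualized: 0.81997^(1/7) − 1 ≈ -0.02796.

-2.80%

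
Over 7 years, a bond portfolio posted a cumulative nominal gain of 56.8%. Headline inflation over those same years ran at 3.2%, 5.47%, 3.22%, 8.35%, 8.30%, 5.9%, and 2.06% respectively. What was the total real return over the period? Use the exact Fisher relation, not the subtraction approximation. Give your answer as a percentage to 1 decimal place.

10.0%

Cumulative inflation factor: 1.032 × 1.0547 × 1.0322 × 1.0835 × 1.0830 × 1.059 × 1.0206 ≈ 1.42489.
Nominal growth factor: 1.56800. Real growth factor = 1.56800 / 1.42489 ≈ 1.10044.
Total real return ≈ 10.0436%.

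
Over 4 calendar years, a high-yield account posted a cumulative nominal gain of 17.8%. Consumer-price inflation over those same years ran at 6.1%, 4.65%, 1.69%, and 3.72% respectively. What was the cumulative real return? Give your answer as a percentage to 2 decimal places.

Cumulative inflation factor: 1.061 × 1.0465 × 1.0169 × 1.0372 ≈ 1.17110.
Nominal growth factor: 1.17800. Real growth factor = 1.17800 / 1.17110 ≈ 1.00589.
Total real return ≈ 0.5889%.

0.59%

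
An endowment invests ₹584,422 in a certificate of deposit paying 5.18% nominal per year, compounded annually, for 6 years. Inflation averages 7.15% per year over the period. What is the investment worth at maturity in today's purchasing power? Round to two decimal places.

Nominal value at maturity: ₹584,422 × (1 + 5.18%)^6 ≈ ₹791,271.56.
Price-level factor over 6 years: (1 + 7.15%)^6 ≈ 1.5133976396.
Dividing the nominal maturity value by the price-level factor gives the value in today's money.

₹522,844.45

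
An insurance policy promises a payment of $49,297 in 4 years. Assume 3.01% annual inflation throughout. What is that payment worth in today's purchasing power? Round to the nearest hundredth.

$43,782.74

Price-level factor over 4 years: (1 + 3.01%)^4 ≈ 1.1259459645.
Purchasing power today: $49,297 divided by that factor.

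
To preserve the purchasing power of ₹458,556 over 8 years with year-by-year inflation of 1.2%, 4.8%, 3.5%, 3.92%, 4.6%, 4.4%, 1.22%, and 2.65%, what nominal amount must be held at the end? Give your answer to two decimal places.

Cumulative price-level factor: 1.012 × 1.048 × 1.035 × 1.0392 × 1.046 × 1.044 × 1.0122 × 1.0265 ≈ 1.2943113301.
Multiplying ₹458,556 by the price-level factor gives the future nominal sum.

₹593,514.23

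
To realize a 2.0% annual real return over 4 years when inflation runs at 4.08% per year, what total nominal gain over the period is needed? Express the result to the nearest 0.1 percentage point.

Required annual nominal rate: (1+2.0%)(1+4.08%) − 1 = 6.1616%.
Cumulative over 4 years: (1 + 0.061616)^4 − 1 ≈ 0.27019.

27.0%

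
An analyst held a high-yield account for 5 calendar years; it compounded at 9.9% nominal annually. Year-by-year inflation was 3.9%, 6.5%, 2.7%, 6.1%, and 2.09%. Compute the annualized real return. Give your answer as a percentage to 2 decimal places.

Cumulative inflation factor: 1.039 × 1.065 × 1.027 × 1.061 × 1.0209 ≈ 1.23093.
Nominal growth factor: 1.60320. Real growth factor = 1.60320 / 1.23093 ≈ 1.30243.
Annualized: 1.30243^(1/5) − 1 ≈ 0.05427.

5.43%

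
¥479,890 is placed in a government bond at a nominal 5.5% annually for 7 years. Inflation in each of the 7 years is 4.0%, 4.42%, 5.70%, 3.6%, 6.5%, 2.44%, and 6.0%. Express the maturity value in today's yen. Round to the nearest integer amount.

¥507,612

Nominal value at maturity: ¥479,890 × (1 + 5.5%)^7 ≈ ¥698,086.
Price-level factor over 7 years: 1.040 × 1.0442 × 1.0570 × 1.036 × 1.065 × 1.0244 × 1.060 ≈ 1.3752346739.
Dividing the nominal maturity value by the price-level factor gives the value in today's money.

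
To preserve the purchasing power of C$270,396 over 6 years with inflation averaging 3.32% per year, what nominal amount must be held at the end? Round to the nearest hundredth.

C$328,932.40

Cumulative price-level factor: (1+3.32%)^6 ≈ 1.2164839547.
Multiplying C$270,396 by the price-level factor gives the future nominal sum.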